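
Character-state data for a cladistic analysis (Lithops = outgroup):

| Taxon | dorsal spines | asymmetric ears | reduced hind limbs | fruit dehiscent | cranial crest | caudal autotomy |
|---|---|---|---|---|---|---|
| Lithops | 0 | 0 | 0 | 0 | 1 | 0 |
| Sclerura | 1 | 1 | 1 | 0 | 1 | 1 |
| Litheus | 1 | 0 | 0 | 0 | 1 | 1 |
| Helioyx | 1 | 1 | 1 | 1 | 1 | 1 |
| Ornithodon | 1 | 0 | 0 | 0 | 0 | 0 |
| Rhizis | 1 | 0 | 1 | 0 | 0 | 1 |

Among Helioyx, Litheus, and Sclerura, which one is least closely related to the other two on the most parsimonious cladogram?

Character polarity is set by the outgroup: the derived state is whichever differs from the outgroup's state, so for cranial crest the derived state is '0', and for the remaining characters it is '1'.
dorsal spines (derived state '1') is shared by all ingroup taxa — unites the whole ingroup.
asymmetric ears: derived state '1' in Helioyx and Sclerura only — synapomorphy for {Helioyx, Sclerura}.
reduced hind limbs: derived state '1' in Helioyx, Rhizis, and Sclerura only — synapomorphy for {Helioyx, Rhizis, Sclerura}.
fruit dehiscent: derived state '1' in Helioyx only — an autapomorphy, so it tells us nothing about relationships among taxa.
cranial crest groups Ornithodon and Rhizis, which is incompatible with the clades supported by the remaining characters; treating it as convergent (homoplasy) costs fewer steps than any alternative tree.
caudal autotomy (derived state '1') is shared by Helioyx, Litheus, Rhizis, and Sclerura — a synapomorphy uniting that clade.
Most parsimonious ingroup topology: ((((Sclerura,Helioyx),Rhizis),Litheus),Ornithodon).
Helioyx and Sclerura share a more recent common ancestor with each other than either does with Litheus, so Litheus is the least closely related of the three.

Litheus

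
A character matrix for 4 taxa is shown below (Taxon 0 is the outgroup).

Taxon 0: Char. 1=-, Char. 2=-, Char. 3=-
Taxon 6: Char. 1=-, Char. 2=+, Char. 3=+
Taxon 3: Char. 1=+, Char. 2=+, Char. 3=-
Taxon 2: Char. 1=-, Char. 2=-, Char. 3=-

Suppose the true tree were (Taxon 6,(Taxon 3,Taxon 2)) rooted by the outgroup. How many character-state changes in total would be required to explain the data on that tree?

4

Map each character onto (Taxon 6,(Taxon 3,Taxon 2)) (rooted by Taxon 0) and count the minimum state changes it requires (Fitch parsimony):
Char. 1: 1; Char. 2: 2; Char. 3: 1.
Total tree length = 4.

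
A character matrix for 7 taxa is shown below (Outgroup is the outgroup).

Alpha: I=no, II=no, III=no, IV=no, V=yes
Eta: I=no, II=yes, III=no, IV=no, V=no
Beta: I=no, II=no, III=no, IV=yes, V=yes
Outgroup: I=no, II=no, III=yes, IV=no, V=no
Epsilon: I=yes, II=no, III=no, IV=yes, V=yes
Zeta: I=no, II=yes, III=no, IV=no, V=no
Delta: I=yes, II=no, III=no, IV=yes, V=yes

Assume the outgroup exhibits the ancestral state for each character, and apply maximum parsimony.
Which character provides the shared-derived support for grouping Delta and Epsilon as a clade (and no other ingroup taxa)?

I

Character polarity is set by the outgroup: the derived state is whichever differs from the outgroup's state, so for III the derived state is 'no', and for the remaining characters it is 'yes'.
I (derived state 'yes') is shared by Delta and Epsilon — a synapomorphy uniting that clade.
II (derived state 'yes') is shared by Eta and Zeta — a synapomorphy uniting that clade.
III (derived state 'no') is shared by all ingroup taxa — unites the whole ingroup.
IV: derived state 'yes' in Beta, Delta, and Epsilon only — synapomorphy for {Beta, Delta, Epsilon}.
Only Alpha, Beta, Delta, and Epsilon show the derived state 'yes' for V, supporting them as a clade.
Most parsimonious ingroup topology: ((Alpha,((Delta,Epsilon),Beta)),(Zeta,Eta)).
The clade {Delta, Epsilon} is supported by I: its derived state 'yes' occurs in exactly those taxa and in no other taxon (including the outgroup).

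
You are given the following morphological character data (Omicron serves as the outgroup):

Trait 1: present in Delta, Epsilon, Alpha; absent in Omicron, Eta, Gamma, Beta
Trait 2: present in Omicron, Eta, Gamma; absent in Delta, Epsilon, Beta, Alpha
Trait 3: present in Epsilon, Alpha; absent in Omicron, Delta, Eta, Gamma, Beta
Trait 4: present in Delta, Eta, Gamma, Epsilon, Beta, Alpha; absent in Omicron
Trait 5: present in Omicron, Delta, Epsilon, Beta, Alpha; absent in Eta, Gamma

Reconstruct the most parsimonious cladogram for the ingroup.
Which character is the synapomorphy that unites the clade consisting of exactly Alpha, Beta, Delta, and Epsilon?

Character polarity is set by the outgroup: the derived state is whichever differs from the outgroup's state, so for Trait 2, Trait 5 the derived state is 'absent', and for the remaining characters it is 'present'.
Trait 1: derived state 'present' in Alpha, Delta, and Epsilon only — synapomorphy for {Alpha, Delta, Epsilon}.
Only Alpha, Beta, Delta, and Epsilon show the derived state 'absent' for Trait 2, supporting them as a clade.
Trait 3: derived state 'present' in Alpha and Epsilon only — synapomorphy for {Alpha, Epsilon}.
All ingroup taxa share the derived state 'present' for Trait 4; it defines the ingroup but does not resolve relationships within it.
Trait 5: derived state 'absent' in Eta and Gamma only — synapomorphy for {Eta, Gamma}.
Most parsimonious ingroup topology: (((Delta,(Epsilon,Alpha)),Beta),(Eta,Gamma)).
The clade {Alpha, Beta, Delta, Epsilon} is supported by Trait 2: its derived state 'absent' occurs in exactly those taxa and in no other taxon (including the outgroup).

Trait 2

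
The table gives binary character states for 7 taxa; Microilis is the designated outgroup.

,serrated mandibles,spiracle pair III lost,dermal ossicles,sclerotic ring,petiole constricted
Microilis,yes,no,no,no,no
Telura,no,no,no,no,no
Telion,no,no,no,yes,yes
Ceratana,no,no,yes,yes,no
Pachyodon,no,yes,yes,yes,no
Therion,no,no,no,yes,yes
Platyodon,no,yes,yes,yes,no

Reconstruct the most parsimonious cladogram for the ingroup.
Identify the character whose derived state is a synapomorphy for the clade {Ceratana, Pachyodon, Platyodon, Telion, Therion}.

Character polarity is set by the outgroup: the derived state is whichever differs from the outgroup's state, so for serrated mandibles the derived state is 'no', and for the remaining characters it is 'yes'.
All ingroup taxa share the derived state 'no' for serrated mandibles; it defines the ingroup but does not resolve relationships within it.
Only Pachyodon and Platyodon show the derived state 'yes' for spiracle pair III lost, supporting them as a clade.
dermal ossicles: derived state 'yes' in Ceratana, Pachyodon, and Platyodon only — synapomorphy for {Ceratana, Pachyodon, Platyodon}.
sclerotic ring (derived state 'yes') is shared by Ceratana, Pachyodon, Platyodon, Telion, and Therion — a synapomorphy uniting that clade.
petiole constricted (derived state 'yes') is shared by Telion and Therion — a synapomorphy uniting that clade.
Most parsimonious ingroup topology: (Telura,((Telion,Therion),(Ceratana,(Pachyodon,Platyodon)))).
The clade {Ceratana, Pachyodon, Platyodon, Telion, Therion} is supported by sclerotic ring: its derived state 'yes' occurs in exactly those taxa and in no other taxon (including the outgroup).

sclerotic ring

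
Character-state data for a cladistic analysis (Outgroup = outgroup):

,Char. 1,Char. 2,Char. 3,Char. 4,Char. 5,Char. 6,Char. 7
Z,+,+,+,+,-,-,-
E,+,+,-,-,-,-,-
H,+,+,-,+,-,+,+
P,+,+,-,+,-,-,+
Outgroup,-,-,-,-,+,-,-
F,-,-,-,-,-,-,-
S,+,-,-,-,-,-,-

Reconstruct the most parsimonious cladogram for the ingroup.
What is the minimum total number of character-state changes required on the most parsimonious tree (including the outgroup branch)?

7

Character polarity is set by the outgroup: the derived state is whichever differs from the outgroup's state, so for Char. 5 the derived state is '-', and for the remaining characters it is '+'.
Char. 1 (derived state '+') is shared by E, H, P, S, and Z — a synapomorphy uniting that clade.
Only E, H, P, and Z show the derived state '+' for Char. 2, supporting them as a clade.
Char. 3: derived state '+' in Z only — an autapomorphy, so it tells us nothing about relationships among taxa.
Only H, P, and Z show the derived state '+' for Char. 4, supporting them as a clade.
Char. 5 (derived state '-') is shared by all ingroup taxa — unites the whole ingroup.
Char. 6: derived state '+' in H only — an autapomorphy, so it tells us nothing about relationships among taxa.
Char. 7: derived state '+' in H and P only — synapomorphy for {H, P}.
Most parsimonious ingroup topology: (((((H,P),Z),E),S),F).
Changes per character on this tree: Char. 1: 1; Char. 2: 1; Char. 3: 1; Char. 4: 1; Char. 5: 1; Char. 6: 1; Char. 7: 1.
Total = 7.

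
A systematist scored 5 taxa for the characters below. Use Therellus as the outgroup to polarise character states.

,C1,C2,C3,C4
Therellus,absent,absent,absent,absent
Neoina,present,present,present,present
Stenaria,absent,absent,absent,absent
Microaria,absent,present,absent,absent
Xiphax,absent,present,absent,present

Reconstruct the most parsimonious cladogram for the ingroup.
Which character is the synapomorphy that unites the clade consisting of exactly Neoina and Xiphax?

The outgroup has state 'absent' for every character, so 'present' is the derived state throughout.
C1 (derived state 'present') is unique to Neoina (autapomorphy; uninformative for grouping).
Only Microaria, Neoina, and Xiphax show the derived state 'present' for C2, supporting them as a clade.
C3 (derived state 'present') is unique to Neoina (autapomorphy; uninformative for grouping).
Only Neoina and Xiphax show the derived state 'present' for C4, supporting them as a clade.
Most parsimonious ingroup topology: (((Neoina,Xiphax),Microaria),Stenaria).
The clade {Neoina, Xiphax} is supported by C4: its derived state 'present' occurs in exactly those taxa and in no other taxon (including the outgroup).

C4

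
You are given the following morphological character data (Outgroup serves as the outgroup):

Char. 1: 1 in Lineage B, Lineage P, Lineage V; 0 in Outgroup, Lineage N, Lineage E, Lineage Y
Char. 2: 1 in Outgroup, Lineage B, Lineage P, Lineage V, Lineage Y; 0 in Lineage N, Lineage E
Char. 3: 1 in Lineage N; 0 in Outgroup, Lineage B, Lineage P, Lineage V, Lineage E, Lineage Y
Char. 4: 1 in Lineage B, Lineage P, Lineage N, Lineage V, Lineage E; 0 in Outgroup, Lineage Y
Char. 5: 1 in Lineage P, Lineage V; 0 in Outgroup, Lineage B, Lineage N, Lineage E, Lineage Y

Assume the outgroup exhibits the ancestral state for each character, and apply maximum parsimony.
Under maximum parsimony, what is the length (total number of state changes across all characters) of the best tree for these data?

5

Character polarity is set by the outgroup: the derived state is whichever differs from the outgroup's state, so for Char. 2 the derived state is '0', and for the remaining characters it is '1'.
Char. 1 (derived state '1') is shared by Lineage B, Lineage P, and Lineage V — a synapomorphy uniting that clade.
Char. 2: derived state '0' in Lineage E and Lineage N only — synapomorphy for {Lineage E, Lineage N}.
Char. 3 (derived state '1') is unique to Lineage N (autapomorphy; uninformative for grouping).
Char. 4: derived state '1' in Lineage B, Lineage E, Lineage N, Lineage P, and Lineage V only — synapomorphy for {Lineage B, Lineage E, Lineage N, Lineage P, Lineage V}.
Only Lineage P and Lineage V show the derived state '1' for Char. 5, supporting them as a clade.
Most parsimonious ingroup topology: (((Lineage B,(Lineage P,Lineage V)),(Lineage N,Lineage E)),Lineage Y).
Changes per character on this tree: Char. 1: 1; Char. 2: 1; Char. 3: 1; Char. 4: 1; Char. 5: 1.
Total = 5.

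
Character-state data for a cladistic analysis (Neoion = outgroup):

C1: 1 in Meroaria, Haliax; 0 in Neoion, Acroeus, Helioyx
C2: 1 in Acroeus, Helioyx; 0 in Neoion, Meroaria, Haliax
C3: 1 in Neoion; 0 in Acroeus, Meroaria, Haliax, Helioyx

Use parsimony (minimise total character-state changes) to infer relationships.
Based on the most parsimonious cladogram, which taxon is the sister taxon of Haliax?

Meroaria

Character polarity is set by the outgroup: the derived state is whichever differs from the outgroup's state, so for C3 the derived state is '0', and for the remaining characters it is '1'.
Only Haliax and Meroaria show the derived state '1' for C1, supporting them as a clade.
C2 (derived state '1') is shared by Acroeus and Helioyx — a synapomorphy uniting that clade.
All ingroup taxa share the derived state '0' for C3; it defines the ingroup but does not resolve relationships within it.
Most parsimonious ingroup topology: ((Acroeus,Helioyx),(Meroaria,Haliax)).
Haliax and Meroaria form a cherry on this tree, so they are sister taxa.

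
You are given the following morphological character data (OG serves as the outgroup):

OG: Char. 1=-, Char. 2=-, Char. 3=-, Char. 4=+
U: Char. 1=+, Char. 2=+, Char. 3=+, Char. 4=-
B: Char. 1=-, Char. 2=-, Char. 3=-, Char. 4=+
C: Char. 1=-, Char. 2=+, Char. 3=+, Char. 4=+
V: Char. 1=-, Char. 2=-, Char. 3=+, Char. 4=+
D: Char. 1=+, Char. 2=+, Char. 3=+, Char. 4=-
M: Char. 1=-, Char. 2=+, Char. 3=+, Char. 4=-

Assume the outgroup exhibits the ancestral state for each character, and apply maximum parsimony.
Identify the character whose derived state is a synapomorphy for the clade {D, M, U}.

Char. 4

Character polarity is set by the outgroup: the derived state is whichever differs from the outgroup's state, so for Char. 4 the derived state is '-', and for the remaining characters it is '+'.
Char. 1: derived state '+' in D and U only — synapomorphy for {D, U}.
Only C, D, M, and U show the derived state '+' for Char. 2, supporting them as a clade.
Char. 3 (derived state '+') is shared by C, D, M, U, and V — a synapomorphy uniting that clade.
Char. 4: derived state '-' in D, M, and U only — synapomorphy for {D, M, U}.
Most parsimonious ingroup topology: (((((U,D),M),C),V),B).
The clade {D, M, U} is supported by Char. 4: its derived state '-' occurs in exactly those taxa and in no other taxon (including the outgroup).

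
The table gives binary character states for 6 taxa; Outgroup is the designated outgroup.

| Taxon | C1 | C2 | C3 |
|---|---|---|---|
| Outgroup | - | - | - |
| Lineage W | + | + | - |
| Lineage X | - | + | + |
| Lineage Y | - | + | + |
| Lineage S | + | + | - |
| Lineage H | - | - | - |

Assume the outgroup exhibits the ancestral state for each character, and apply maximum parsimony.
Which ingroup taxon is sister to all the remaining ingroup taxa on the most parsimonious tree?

Lineage H

The outgroup has state '-' for every character, so '+' is the derived state throughout.
C1: derived state '+' in Lineage S and Lineage W only — synapomorphy for {Lineage S, Lineage W}.
C2: derived state '+' in Lineage S, Lineage W, Lineage X, and Lineage Y only — synapomorphy for {Lineage S, Lineage W, Lineage X, Lineage Y}.
C3: derived state '+' in Lineage X and Lineage Y only — synapomorphy for {Lineage X, Lineage Y}.
Most parsimonious ingroup topology: (((Lineage W,Lineage S),(Lineage X,Lineage Y)),Lineage H).
Lineage H is sister to the clade containing all other ingroup taxa, so it is the earliest-diverging (most basal) ingroup lineage.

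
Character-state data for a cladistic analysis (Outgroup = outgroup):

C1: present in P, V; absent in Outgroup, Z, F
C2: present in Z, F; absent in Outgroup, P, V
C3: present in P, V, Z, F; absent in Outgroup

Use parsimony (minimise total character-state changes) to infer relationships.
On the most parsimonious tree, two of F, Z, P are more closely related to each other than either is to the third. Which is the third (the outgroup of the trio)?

P

The outgroup has state 'absent' for every character, so 'present' is the derived state throughout.
C1: derived state 'present' in P and V only — synapomorphy for {P, V}.
C2: derived state 'present' in F and Z only — synapomorphy for {F, Z}.
All ingroup taxa share the derived state 'present' for C3; it defines the ingroup but does not resolve relationships within it.
Most parsimonious ingroup topology: ((P,V),(Z,F)).
F and Z share a more recent common ancestor with each other than either does with P, so P is the least closely related of the three.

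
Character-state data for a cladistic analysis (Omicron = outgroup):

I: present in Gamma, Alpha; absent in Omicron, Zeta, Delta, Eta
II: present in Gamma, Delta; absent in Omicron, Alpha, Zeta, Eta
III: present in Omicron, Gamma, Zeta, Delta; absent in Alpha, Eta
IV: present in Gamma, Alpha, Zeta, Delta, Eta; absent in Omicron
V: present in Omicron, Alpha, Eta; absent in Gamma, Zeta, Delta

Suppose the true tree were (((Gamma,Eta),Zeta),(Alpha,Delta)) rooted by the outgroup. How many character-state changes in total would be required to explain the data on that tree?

Map each character onto (((Gamma,Eta),Zeta),(Alpha,Delta)) (rooted by Omicron) and count the minimum state changes it requires (Fitch parsimony):
I: 2; II: 2; III: 2; IV: 1; V: 3.
Total tree length = 10.

10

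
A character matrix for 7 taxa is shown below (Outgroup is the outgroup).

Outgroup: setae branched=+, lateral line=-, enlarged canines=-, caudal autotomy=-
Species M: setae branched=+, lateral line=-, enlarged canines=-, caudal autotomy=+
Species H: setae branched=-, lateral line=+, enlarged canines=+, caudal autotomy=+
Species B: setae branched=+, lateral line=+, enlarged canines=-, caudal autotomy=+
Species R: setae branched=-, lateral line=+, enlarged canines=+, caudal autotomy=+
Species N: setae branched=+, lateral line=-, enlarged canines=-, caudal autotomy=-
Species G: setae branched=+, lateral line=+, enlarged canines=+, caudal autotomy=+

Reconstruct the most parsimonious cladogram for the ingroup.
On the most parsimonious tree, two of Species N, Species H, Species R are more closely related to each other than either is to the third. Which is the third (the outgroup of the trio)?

Character polarity is set by the outgroup: the derived state is whichever differs from the outgroup's state, so for setae branched the derived state is '-', and for the remaining characters it is '+'.
setae branched: derived state '-' in Species H and Species R only — synapomorphy for {Species H, Species R}.
lateral line (derived state '+') is shared by Species B, Species G, Species H, and Species R — a synapomorphy uniting that clade.
enlarged canines: derived state '+' in Species G, Species H, and Species R only — synapomorphy for {Species G, Species H, Species R}.
Only Species B, Species G, Species H, Species M, and Species R show the derived state '+' for caudal autotomy, supporting them as a clade.
Most parsimonious ingroup topology: ((Species M,(((Species H,Species R),Species G),Species B)),Species N).
Species H and Species R share a more recent common ancestor with each other than either does with Species N, so Species N is the least closely related of the three.

Species N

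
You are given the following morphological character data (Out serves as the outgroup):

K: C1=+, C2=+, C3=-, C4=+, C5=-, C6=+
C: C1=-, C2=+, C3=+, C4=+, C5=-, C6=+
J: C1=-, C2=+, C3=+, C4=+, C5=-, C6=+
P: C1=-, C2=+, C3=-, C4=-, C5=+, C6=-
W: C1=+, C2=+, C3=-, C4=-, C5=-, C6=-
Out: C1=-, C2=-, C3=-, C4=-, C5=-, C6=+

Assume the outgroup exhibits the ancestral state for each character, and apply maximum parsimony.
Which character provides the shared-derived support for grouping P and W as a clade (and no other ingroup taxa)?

C6

Character polarity is set by the outgroup: the derived state is whichever differs from the outgroup's state, so for C6 the derived state is '-', and for the remaining characters it is '+'.
C1 (state '+') occurs in K and W but conflicts with the nesting implied by the other characters — most parsimoniously interpreted as homoplasy.
C2 (derived state '+') is shared by all ingroup taxa — unites the whole ingroup.
Only C and J show the derived state '+' for C3, supporting them as a clade.
C4: derived state '+' in C, J, and K only — synapomorphy for {C, J, K}.
C5: derived state '+' in P only — an autapomorphy, so it tells us nothing about relationships among taxa.
Only P and W show the derived state '-' for C6, supporting them as a clade.
Most parsimonious ingroup topology: ((P,W),(K,(C,J))).
The clade {P, W} is supported by C6: its derived state '-' occurs in exactly those taxa and in no other taxon (including the outgroup).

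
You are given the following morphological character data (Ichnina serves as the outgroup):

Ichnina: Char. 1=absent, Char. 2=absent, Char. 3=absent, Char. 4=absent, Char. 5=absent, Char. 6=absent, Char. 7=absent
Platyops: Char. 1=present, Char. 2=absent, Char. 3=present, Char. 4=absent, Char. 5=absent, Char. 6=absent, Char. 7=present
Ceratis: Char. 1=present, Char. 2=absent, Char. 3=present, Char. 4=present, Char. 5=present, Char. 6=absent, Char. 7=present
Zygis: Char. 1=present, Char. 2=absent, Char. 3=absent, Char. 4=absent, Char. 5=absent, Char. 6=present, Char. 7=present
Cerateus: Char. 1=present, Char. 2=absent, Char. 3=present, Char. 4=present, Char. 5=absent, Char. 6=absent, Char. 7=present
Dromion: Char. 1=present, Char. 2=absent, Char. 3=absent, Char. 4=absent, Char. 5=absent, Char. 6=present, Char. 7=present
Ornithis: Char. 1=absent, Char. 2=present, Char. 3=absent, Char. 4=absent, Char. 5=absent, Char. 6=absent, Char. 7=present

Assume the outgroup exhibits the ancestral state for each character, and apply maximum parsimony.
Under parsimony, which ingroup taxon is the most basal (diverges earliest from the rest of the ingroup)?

The outgroup has state 'absent' for every character, so 'present' is the derived state throughout.
Char. 1 (derived state 'present') is shared by Cerateus, Ceratis, Dromion, Platyops, and Zygis — a synapomorphy uniting that clade.
Char. 2: derived state 'present' in Ornithis only — an autapomorphy, so it tells us nothing about relationships among taxa.
Char. 3: derived state 'present' in Cerateus, Ceratis, and Platyops only — synapomorphy for {Cerateus, Ceratis, Platyops}.
Only Cerateus and Ceratis show the derived state 'present' for Char. 4, supporting them as a clade.
Char. 5: derived state 'present' in Ceratis only — an autapomorphy, so it tells us nothing about relationships among taxa.
Char. 6: derived state 'present' in Dromion and Zygis only — synapomorphy for {Dromion, Zygis}.
All ingroup taxa share the derived state 'present' for Char. 7; it defines the ingroup but does not resolve relationships within it.
Most parsimonious ingroup topology: (((Platyops,(Ceratis,Cerateus)),(Zygis,Dromion)),Ornithis).
Ornithis is sister to the clade containing all other ingroup taxa, so it is the earliest-diverging (most basal) ingroup lineage.

Ornithis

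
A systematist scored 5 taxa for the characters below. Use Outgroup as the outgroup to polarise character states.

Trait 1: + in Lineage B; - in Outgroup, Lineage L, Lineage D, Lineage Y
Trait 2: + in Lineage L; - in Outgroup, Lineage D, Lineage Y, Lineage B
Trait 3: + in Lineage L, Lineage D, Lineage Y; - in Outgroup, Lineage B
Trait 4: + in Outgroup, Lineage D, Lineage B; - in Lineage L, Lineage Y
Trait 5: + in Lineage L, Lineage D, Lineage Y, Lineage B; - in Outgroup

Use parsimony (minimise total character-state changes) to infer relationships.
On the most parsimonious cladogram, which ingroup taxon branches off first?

Lineage B

Character polarity is set by the outgroup: the derived state is whichever differs from the outgroup's state, so for Trait 4 the derived state is '-', and for the remaining characters it is '+'.
Trait 1 (derived state '+') is unique to Lineage B (autapomorphy; uninformative for grouping).
Trait 2: derived state '+' in Lineage L only — an autapomorphy, so it tells us nothing about relationships among taxa.
Only Lineage D, Lineage L, and Lineage Y show the derived state '+' for Trait 3, supporting them as a clade.
Only Lineage L and Lineage Y show the derived state '-' for Trait 4, supporting them as a clade.
All ingroup taxa share the derived state '+' for Trait 5; it defines the ingroup but does not resolve relationships within it.
Most parsimonious ingroup topology: (((Lineage L,Lineage Y),Lineage D),Lineage B).
Lineage B is sister to the clade containing all other ingroup taxa, so it is the earliest-diverging (most basal) ingroup lineage.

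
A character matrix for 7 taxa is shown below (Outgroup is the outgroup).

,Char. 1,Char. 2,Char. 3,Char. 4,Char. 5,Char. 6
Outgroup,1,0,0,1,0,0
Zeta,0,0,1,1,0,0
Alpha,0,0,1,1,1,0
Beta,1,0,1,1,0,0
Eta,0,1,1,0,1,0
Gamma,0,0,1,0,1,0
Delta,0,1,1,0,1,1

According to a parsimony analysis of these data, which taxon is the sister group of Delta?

Character polarity is set by the outgroup: the derived state is whichever differs from the outgroup's state, so for Char. 1, Char. 4 the derived state is '0', and for the remaining characters it is '1'.
Only Alpha, Delta, Eta, Gamma, and Zeta show the derived state '0' for Char. 1, supporting them as a clade.
Char. 2: derived state '1' in Delta and Eta only — synapomorphy for {Delta, Eta}.
All ingroup taxa share the derived state '1' for Char. 3; it defines the ingroup but does not resolve relationships within it.
Char. 4: derived state '0' in Delta, Eta, and Gamma only — synapomorphy for {Delta, Eta, Gamma}.
Char. 5: derived state '1' in Alpha, Delta, Eta, and Gamma only — synapomorphy for {Alpha, Delta, Eta, Gamma}.
Char. 6 (derived state '1') is unique to Delta (autapomorphy; uninformative for grouping).
Most parsimonious ingroup topology: ((Zeta,(Alpha,((Eta,Delta),Gamma))),Beta).
Delta and Eta form a cherry on this tree, so they are sister taxa.

Eta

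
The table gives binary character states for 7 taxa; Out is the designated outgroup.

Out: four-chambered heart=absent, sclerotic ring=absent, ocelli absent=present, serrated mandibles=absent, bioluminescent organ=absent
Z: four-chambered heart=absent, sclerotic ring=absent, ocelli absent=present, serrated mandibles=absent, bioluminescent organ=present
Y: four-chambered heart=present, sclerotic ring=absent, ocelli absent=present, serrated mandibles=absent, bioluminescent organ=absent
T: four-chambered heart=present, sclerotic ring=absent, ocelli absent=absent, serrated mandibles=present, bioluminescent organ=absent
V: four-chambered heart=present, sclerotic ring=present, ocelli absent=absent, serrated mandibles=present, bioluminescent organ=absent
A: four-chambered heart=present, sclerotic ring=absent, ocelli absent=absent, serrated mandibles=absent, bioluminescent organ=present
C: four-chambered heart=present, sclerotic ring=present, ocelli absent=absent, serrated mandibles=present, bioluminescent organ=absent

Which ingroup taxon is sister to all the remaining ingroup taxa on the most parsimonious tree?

Character polarity is set by the outgroup: the derived state is whichever differs from the outgroup's state, so for ocelli absent the derived state is 'absent', and for the remaining characters it is 'present'.
four-chambered heart: derived state 'present' in A, C, T, V, and Y only — synapomorphy for {A, C, T, V, Y}.
sclerotic ring: derived state 'present' in C and V only — synapomorphy for {C, V}.
Only A, C, T, and V show the derived state 'absent' for ocelli absent, supporting them as a clade.
serrated mandibles (derived state 'present') is shared by C, T, and V — a synapomorphy uniting that clade.
bioluminescent organ groups A and Z, which is incompatible with the clades supported by the remaining characters; treating it as convergent (homoplasy) costs fewer steps than any alternative tree.
Most parsimonious ingroup topology: (Z,(Y,((T,(V,C)),A))).
Z is sister to the clade containing all other ingroup taxa, so it is the earliest-diverging (most basal) ingroup lineage.

Z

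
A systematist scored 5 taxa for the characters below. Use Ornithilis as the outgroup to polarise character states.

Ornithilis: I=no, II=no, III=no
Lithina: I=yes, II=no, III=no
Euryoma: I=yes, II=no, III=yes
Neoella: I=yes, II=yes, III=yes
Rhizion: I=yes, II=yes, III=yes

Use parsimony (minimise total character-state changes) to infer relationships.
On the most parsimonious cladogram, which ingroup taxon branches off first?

Lithina

The outgroup has state 'no' for every character, so 'yes' is the derived state throughout.
I (derived state 'yes') is shared by all ingroup taxa — unites the whole ingroup.
Only Neoella and Rhizion show the derived state 'yes' for II, supporting them as a clade.
III: derived state 'yes' in Euryoma, Neoella, and Rhizion only — synapomorphy for {Euryoma, Neoella, Rhizion}.
Most parsimonious ingroup topology: (((Neoella,Rhizion),Euryoma),Lithina).
Lithina is sister to the clade containing all other ingroup taxa, so it is the earliest-diverging (most basal) ingroup lineage.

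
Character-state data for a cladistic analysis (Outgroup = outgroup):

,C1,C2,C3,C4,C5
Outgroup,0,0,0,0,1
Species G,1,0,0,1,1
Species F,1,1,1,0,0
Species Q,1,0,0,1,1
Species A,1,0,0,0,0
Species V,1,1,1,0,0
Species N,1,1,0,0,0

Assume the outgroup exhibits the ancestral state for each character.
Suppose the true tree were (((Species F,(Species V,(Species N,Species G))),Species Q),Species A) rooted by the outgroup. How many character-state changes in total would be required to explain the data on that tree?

10

Map each character onto (((Species F,(Species V,(Species N,Species G))),Species Q),Species A) (rooted by Outgroup) and count the minimum state changes it requires (Fitch parsimony):
C1: 1; C2: 2; C3: 2; C4: 2; C5: 3.
Total tree length = 10.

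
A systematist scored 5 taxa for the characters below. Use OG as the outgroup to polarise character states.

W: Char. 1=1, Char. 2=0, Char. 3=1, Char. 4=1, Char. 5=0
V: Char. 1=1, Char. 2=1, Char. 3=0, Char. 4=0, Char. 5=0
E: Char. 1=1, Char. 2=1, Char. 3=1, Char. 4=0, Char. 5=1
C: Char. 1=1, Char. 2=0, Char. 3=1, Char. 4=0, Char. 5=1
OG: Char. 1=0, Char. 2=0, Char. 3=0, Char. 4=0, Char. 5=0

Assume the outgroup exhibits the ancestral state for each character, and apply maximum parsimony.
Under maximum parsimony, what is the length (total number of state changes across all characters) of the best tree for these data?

The outgroup has state '0' for every character, so '1' is the derived state throughout.
Char. 1 (derived state '1') is shared by all ingroup taxa — unites the whole ingroup.
Char. 2 (state '1') occurs in E and V but conflicts with the nesting implied by the other characters — most parsimoniously interpreted as homoplasy.
Char. 3 (derived state '1') is shared by C, E, and W — a synapomorphy uniting that clade.
Char. 4 (derived state '1') is unique to W (autapomorphy; uninformative for grouping).
Char. 5 (derived state '1') is shared by C and E — a synapomorphy uniting that clade.
Most parsimonious ingroup topology: (((E,C),W),V).
Changes per character on this tree: Char. 1: 1; Char. 2: 2; Char. 3: 1; Char. 4: 1; Char. 5: 1.
Total = 6.

6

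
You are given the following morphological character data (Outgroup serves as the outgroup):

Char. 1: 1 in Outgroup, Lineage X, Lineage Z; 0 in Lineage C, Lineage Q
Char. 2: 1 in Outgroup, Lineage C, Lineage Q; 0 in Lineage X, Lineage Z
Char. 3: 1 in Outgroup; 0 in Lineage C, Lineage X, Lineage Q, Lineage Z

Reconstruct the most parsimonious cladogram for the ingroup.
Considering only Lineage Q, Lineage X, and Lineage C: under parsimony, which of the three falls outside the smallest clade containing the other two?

Lineage X

The outgroup has state '1' for every character, so '0' is the derived state throughout.
Char. 1: derived state '0' in Lineage C and Lineage Q only — synapomorphy for {Lineage C, Lineage Q}.
Char. 2 (derived state '0') is shared by Lineage X and Lineage Z — a synapomorphy uniting that clade.
Char. 3 (derived state '0') is shared by all ingroup taxa — unites the whole ingroup.
Most parsimonious ingroup topology: ((Lineage C,Lineage Q),(Lineage X,Lineage Z)).
Lineage C and Lineage Q share a more recent common ancestor with each other than either does with Lineage X, so Lineage X is the least closely related of the three.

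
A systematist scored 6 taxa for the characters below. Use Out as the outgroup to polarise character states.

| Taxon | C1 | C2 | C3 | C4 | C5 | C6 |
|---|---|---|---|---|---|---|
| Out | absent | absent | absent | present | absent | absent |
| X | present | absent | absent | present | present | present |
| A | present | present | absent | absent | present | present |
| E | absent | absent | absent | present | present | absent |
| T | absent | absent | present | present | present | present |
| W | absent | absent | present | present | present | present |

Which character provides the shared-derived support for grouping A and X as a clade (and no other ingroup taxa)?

Character polarity is set by the outgroup: the derived state is whichever differs from the outgroup's state, so for C4 the derived state is 'absent', and for the remaining characters it is 'present'.
Only A and X show the derived state 'present' for C1, supporting them as a clade.
C2 (derived state 'present') is unique to A (autapomorphy; uninformative for grouping).
C3: derived state 'present' in T and W only — synapomorphy for {T, W}.
C4: derived state 'absent' in A only — an autapomorphy, so it tells us nothing about relationships among taxa.
C5 (derived state 'present') is shared by all ingroup taxa — unites the whole ingroup.
C6: derived state 'present' in A, T, W, and X only — synapomorphy for {A, T, W, X}.
Most parsimonious ingroup topology: (((X,A),(T,W)),E).
The clade {A, X} is supported by C1: its derived state 'present' occurs in exactly those taxa and in no other taxon (including the outgroup).

C1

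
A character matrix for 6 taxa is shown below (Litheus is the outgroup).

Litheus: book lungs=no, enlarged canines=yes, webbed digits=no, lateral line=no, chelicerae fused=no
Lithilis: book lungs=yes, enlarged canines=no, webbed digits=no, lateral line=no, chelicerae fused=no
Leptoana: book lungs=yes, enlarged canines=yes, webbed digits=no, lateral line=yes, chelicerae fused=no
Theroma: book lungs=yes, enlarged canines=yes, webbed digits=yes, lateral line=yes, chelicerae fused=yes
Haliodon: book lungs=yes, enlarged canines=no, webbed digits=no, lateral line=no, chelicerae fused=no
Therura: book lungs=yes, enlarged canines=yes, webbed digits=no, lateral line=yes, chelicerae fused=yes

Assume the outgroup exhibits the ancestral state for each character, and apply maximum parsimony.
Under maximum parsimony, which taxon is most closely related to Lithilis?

Haliodon

Character polarity is set by the outgroup: the derived state is whichever differs from the outgroup's state, so for enlarged canines the derived state is 'no', and for the remaining characters it is 'yes'.
book lungs (derived state 'yes') is shared by all ingroup taxa — unites the whole ingroup.
Only Haliodon and Lithilis show the derived state 'no' for enlarged canines, supporting them as a clade.
webbed digits (derived state 'yes') is unique to Theroma (autapomorphy; uninformative for grouping).
lateral line (derived state 'yes') is shared by Leptoana, Theroma, and Therura — a synapomorphy uniting that clade.
chelicerae fused: derived state 'yes' in Theroma and Therura only — synapomorphy for {Theroma, Therura}.
Most parsimonious ingroup topology: ((Lithilis,Haliodon),(Leptoana,(Theroma,Therura))).
Lithilis and Haliodon form a cherry on this tree, so they are sister taxa.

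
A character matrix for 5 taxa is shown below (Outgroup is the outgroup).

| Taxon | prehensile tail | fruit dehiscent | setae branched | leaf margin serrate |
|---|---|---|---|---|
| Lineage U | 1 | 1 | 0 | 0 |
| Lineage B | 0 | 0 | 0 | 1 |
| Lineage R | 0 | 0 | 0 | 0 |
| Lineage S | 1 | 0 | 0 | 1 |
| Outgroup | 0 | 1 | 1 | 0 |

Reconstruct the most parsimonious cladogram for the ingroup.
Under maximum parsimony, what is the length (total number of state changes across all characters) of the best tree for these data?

5

Character polarity is set by the outgroup: the derived state is whichever differs from the outgroup's state, so for fruit dehiscent, setae branched the derived state is '0', and for the remaining characters it is '1'.
prehensile tail (state '1') occurs in Lineage S and Lineage U but conflicts with the nesting implied by the other characters — most parsimoniously interpreted as homoplasy.
fruit dehiscent (derived state '0') is shared by Lineage B, Lineage R, and Lineage S — a synapomorphy uniting that clade.
All ingroup taxa share the derived state '0' for setae branched; it defines the ingroup but does not resolve relationships within it.
leaf margin serrate (derived state '1') is shared by Lineage B and Lineage S — a synapomorphy uniting that clade.
Most parsimonious ingroup topology: (((Lineage B,Lineage S),Lineage R),Lineage U).
Changes per character on this tree: prehensile tail: 2; fruit dehiscent: 1; setae branched: 1; leaf margin serrate: 1.
Total = 5.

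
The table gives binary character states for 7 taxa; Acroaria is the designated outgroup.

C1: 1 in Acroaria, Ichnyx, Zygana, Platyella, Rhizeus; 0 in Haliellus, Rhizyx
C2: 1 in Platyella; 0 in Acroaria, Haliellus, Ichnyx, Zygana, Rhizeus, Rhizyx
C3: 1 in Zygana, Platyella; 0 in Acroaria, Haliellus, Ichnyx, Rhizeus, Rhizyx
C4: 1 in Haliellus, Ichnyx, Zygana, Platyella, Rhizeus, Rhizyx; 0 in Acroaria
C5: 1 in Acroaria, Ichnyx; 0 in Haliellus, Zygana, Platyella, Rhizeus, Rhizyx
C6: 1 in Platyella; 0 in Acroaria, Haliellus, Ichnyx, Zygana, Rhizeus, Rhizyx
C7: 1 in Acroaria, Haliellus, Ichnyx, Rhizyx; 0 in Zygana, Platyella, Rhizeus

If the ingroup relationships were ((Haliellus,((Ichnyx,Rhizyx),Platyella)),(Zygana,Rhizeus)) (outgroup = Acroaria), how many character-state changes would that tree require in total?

11

Map each character onto ((Haliellus,((Ichnyx,Rhizyx),Platyella)),(Zygana,Rhizeus)) (rooted by Acroaria) and count the minimum state changes it requires (Fitch parsimony):
C1: 2; C2: 1; C3: 2; C4: 1; C5: 2; C6: 1; C7: 2.
Total tree length = 11.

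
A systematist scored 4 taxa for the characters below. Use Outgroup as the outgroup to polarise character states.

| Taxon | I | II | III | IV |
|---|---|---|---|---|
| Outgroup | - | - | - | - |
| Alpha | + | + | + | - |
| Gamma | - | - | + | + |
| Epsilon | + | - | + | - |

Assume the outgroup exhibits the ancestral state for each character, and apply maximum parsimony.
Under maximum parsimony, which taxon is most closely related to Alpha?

The outgroup has state '-' for every character, so '+' is the derived state throughout.
I: derived state '+' in Alpha and Epsilon only — synapomorphy for {Alpha, Epsilon}.
II: derived state '+' in Alpha only — an autapomorphy, so it tells us nothing about relationships among taxa.
III (derived state '+') is shared by all ingroup taxa — unites the whole ingroup.
IV: derived state '+' in Gamma only — an autapomorphy, so it tells us nothing about relationships among taxa.
Most parsimonious ingroup topology: ((Alpha,Epsilon),Gamma).
Alpha and Epsilon form a cherry on this tree, so they are sister taxa.

Epsilon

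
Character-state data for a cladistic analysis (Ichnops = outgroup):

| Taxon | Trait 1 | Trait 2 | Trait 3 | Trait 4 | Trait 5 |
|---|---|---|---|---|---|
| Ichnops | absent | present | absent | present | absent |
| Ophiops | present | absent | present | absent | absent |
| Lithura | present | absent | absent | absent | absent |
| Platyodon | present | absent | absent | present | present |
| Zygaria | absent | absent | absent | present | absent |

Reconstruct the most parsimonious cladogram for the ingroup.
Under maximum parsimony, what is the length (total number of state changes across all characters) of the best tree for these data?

Character polarity is set by the outgroup: the derived state is whichever differs from the outgroup's state, so for Trait 2, Trait 4 the derived state is 'absent', and for the remaining characters it is 'present'.
Only Lithura, Ophiops, and Platyodon show the derived state 'present' for Trait 1, supporting them as a clade.
All ingroup taxa share the derived state 'absent' for Trait 2; it defines the ingroup but does not resolve relationships within it.
Trait 3: derived state 'present' in Ophiops only — an autapomorphy, so it tells us nothing about relationships among taxa.
Trait 4: derived state 'absent' in Lithura and Ophiops only — synapomorphy for {Lithura, Ophiops}.
Trait 5: derived state 'present' in Platyodon only — an autapomorphy, so it tells us nothing about relationships among taxa.
Most parsimonious ingroup topology: (((Ophiops,Lithura),Platyodon),Zygaria).
Changes per character on this tree: Trait 1: 1; Trait 2: 1; Trait 3: 1; Trait 4: 1; Trait 5: 1.
Total = 5.

5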